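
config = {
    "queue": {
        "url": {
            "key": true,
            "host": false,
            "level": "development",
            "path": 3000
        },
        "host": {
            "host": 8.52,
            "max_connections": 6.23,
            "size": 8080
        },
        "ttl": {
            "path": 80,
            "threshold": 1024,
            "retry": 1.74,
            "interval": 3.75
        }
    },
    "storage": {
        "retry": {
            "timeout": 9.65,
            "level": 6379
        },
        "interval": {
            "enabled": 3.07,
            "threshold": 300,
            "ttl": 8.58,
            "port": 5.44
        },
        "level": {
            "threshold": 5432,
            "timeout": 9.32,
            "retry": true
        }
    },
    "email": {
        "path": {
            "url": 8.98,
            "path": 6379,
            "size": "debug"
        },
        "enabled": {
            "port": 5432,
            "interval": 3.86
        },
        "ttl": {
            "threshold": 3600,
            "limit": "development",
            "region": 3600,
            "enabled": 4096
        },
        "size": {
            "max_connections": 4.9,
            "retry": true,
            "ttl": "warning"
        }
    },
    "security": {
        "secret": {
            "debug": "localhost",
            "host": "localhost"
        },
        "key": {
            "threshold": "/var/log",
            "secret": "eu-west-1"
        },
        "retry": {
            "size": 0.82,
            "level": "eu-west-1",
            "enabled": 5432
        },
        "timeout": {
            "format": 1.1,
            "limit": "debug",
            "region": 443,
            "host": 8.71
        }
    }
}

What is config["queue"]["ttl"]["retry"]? 1.74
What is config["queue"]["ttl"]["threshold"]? 1024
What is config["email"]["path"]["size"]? "debug"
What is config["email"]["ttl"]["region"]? 3600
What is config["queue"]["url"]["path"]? 3000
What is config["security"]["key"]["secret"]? "eu-west-1"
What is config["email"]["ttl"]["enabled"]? 4096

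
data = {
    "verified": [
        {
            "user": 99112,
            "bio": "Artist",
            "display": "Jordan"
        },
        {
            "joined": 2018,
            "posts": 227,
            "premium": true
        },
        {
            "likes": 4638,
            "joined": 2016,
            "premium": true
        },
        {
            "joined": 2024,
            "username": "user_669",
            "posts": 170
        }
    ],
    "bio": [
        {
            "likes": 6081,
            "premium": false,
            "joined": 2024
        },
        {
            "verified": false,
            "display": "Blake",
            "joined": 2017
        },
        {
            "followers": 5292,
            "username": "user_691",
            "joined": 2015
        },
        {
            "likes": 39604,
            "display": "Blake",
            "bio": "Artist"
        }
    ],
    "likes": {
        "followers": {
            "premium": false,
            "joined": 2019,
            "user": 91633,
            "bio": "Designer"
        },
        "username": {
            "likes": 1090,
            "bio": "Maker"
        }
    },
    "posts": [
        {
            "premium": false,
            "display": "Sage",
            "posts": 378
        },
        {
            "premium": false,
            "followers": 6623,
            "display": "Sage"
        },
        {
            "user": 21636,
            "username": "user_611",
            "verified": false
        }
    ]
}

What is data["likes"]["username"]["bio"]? "Maker"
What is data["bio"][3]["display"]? "Blake"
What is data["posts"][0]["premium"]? False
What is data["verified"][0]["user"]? 99112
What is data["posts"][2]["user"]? 21636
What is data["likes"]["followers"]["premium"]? False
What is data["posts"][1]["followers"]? 6623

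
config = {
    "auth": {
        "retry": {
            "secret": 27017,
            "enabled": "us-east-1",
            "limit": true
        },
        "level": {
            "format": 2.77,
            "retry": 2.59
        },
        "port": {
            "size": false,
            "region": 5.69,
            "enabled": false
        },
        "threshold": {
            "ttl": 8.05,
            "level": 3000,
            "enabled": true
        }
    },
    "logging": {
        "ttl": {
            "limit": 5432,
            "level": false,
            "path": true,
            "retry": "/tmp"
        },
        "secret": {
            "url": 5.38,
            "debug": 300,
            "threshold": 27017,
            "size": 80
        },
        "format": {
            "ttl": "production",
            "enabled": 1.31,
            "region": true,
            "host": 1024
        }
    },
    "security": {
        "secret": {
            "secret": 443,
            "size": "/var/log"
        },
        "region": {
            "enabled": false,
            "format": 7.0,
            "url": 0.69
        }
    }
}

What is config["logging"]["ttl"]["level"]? False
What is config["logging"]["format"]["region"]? True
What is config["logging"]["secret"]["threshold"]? 27017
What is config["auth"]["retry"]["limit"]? True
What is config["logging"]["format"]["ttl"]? "production"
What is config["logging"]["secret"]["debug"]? 300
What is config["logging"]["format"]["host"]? 1024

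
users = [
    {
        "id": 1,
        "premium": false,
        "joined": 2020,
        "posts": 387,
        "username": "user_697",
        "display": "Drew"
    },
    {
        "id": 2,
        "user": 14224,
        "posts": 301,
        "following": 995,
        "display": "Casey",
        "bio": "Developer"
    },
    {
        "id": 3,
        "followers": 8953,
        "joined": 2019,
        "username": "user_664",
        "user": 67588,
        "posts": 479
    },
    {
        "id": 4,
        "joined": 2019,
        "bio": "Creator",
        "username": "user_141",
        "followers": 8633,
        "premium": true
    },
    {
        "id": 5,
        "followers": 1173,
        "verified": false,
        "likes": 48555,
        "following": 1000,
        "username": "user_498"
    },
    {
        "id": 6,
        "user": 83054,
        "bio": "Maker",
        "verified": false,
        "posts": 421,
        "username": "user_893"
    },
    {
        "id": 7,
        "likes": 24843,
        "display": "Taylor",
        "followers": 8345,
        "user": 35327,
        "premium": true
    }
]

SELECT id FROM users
[1, 2, 3, 4, 5, 6, 7]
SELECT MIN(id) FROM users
1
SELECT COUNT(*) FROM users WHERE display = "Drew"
1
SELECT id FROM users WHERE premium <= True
[1, 4, 7]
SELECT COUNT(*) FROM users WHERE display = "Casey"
1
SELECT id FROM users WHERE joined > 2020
[]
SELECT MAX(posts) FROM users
479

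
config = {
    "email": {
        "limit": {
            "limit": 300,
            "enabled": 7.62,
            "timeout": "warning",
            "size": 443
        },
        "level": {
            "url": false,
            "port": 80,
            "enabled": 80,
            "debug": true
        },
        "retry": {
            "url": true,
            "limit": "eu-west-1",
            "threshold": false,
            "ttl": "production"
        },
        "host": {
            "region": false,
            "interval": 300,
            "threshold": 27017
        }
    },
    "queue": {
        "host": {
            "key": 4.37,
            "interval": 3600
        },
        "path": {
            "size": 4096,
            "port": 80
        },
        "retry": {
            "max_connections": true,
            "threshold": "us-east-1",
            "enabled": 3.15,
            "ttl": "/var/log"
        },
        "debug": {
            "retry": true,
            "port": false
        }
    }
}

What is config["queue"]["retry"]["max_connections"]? True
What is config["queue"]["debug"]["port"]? False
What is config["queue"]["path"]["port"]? 80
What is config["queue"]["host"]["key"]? 4.37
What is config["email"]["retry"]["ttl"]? "production"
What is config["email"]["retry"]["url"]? True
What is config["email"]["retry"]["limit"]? "eu-west-1"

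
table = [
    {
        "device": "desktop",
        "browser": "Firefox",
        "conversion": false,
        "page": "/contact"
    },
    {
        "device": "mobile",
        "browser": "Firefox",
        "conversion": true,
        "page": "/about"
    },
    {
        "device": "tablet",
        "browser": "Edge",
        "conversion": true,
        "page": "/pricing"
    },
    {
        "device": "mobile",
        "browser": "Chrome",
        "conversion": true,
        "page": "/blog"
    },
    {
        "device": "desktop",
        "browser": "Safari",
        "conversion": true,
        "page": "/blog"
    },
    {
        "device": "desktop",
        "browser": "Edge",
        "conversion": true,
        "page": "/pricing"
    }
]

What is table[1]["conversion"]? True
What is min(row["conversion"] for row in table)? False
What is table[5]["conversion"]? True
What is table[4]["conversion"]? True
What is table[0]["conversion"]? False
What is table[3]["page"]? "/blog"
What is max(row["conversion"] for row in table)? True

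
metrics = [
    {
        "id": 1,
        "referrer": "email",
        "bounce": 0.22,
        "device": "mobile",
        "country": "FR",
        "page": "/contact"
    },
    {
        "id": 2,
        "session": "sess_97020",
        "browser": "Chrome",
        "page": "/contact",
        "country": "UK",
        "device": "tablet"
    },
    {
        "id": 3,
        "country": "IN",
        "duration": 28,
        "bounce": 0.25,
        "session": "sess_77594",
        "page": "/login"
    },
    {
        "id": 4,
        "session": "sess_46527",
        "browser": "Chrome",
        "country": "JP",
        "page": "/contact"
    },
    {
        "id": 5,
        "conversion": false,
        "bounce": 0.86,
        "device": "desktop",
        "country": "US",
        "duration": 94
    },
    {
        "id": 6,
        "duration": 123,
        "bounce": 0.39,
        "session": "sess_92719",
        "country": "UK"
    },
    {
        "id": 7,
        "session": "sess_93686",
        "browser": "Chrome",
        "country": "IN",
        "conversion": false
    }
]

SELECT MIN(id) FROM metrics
1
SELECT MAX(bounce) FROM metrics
0.86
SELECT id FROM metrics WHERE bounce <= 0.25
[1, 3]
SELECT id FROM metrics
[1, 2, 3, 4, 5, 6, 7]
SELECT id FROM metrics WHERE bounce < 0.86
[1, 3, 6]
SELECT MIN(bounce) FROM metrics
0.22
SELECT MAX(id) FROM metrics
7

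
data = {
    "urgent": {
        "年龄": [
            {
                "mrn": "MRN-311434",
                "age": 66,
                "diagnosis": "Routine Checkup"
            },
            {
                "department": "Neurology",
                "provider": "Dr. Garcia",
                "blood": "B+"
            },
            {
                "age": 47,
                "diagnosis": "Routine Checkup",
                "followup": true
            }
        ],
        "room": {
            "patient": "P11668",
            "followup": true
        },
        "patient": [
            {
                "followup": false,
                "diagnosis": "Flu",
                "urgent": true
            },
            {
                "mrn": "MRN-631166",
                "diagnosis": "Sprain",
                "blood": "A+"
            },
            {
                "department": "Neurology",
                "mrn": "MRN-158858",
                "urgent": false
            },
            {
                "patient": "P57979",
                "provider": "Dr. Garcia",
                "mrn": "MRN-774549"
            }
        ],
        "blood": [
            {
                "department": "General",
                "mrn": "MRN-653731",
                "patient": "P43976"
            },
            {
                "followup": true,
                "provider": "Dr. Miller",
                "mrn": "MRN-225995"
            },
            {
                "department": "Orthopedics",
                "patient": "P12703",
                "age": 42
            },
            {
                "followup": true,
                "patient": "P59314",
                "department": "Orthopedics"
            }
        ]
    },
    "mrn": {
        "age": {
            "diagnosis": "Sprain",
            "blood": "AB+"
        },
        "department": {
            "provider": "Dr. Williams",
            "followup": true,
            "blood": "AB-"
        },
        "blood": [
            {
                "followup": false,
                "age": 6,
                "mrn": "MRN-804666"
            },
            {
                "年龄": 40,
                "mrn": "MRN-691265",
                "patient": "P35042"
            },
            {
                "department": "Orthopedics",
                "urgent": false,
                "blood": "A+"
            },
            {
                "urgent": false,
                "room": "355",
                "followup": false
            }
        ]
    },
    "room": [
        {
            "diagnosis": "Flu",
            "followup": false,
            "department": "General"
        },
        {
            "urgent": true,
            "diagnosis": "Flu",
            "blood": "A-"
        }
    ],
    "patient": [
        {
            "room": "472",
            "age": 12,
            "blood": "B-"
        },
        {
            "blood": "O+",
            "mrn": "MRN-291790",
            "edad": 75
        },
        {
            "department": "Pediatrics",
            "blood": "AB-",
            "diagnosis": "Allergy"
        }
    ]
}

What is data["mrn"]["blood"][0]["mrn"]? "MRN-804666"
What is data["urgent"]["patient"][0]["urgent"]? True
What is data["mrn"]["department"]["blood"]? "AB-"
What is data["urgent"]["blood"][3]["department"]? "Orthopedics"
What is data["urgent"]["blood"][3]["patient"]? "P59314"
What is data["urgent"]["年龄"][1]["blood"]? "B+"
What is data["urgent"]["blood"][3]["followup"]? True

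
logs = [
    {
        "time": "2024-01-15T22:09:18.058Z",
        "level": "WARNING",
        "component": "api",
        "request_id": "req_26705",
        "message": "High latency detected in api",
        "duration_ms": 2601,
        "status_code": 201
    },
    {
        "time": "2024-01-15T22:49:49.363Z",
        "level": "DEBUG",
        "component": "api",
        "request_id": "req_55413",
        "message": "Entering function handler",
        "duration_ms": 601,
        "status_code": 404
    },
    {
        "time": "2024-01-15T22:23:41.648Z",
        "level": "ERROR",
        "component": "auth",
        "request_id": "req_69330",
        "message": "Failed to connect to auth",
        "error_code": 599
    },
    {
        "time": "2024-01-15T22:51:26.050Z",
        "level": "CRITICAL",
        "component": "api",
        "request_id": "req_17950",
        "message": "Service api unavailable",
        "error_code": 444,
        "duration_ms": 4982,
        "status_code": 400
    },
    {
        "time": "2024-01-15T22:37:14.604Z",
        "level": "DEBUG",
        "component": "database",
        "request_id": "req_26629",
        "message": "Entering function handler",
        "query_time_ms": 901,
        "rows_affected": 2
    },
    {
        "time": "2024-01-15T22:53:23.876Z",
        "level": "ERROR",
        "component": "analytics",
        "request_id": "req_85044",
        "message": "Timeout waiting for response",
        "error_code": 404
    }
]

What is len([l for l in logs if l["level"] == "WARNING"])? 1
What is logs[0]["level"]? "WARNING"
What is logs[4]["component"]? "database"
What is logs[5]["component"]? "analytics"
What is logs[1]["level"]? "DEBUG"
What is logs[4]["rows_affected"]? 2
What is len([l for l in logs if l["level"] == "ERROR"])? 2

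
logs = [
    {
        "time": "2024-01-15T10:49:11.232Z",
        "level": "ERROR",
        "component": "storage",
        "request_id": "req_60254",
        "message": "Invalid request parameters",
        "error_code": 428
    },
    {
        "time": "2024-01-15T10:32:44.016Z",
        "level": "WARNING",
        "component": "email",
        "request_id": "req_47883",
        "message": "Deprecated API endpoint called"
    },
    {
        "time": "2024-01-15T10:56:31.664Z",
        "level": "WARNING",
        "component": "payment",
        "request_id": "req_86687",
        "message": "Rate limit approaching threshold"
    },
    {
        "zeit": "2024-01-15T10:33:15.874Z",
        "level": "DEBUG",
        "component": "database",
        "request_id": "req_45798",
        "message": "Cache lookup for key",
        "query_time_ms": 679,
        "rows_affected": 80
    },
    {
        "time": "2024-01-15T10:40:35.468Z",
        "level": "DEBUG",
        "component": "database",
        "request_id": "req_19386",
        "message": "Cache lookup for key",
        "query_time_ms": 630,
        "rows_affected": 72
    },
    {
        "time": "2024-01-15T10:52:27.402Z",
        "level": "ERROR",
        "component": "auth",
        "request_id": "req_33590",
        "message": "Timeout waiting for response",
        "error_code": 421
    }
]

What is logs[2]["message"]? "Rate limit approaching threshold"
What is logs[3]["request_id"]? "req_45798"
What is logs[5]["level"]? "ERROR"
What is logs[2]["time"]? "2024-01-15T10:56:31.664Z"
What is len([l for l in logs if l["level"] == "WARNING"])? 2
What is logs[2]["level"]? "WARNING"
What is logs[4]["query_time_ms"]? 630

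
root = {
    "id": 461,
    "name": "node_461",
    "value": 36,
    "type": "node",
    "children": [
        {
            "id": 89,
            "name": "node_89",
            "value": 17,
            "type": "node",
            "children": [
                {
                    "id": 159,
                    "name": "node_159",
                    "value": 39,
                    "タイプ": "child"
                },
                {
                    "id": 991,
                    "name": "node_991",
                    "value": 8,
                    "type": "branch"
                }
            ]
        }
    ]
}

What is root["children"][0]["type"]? "node"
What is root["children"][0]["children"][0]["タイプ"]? "child"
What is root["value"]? 36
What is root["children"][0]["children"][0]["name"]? "node_159"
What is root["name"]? "node_461"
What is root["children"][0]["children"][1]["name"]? "node_991"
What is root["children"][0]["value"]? 17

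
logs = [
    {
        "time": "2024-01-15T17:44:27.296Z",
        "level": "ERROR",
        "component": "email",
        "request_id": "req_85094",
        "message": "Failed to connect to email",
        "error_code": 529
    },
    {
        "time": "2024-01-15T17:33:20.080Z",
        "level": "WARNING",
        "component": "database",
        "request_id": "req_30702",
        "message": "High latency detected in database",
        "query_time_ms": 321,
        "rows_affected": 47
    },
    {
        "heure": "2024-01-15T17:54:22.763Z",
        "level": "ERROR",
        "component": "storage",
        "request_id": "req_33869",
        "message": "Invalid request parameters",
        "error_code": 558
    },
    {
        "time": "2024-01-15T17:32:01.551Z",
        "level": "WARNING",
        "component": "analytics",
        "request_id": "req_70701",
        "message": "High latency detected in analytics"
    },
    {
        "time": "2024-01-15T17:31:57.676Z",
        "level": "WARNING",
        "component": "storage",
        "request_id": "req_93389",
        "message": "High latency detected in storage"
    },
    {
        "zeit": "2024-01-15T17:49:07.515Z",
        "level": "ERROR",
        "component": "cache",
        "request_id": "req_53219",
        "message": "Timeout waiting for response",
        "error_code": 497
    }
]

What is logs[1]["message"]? "High latency detected in database"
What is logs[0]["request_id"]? "req_85094"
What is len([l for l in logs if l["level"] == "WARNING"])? 3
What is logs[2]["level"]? "ERROR"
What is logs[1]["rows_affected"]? 47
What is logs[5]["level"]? "ERROR"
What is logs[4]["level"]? "WARNING"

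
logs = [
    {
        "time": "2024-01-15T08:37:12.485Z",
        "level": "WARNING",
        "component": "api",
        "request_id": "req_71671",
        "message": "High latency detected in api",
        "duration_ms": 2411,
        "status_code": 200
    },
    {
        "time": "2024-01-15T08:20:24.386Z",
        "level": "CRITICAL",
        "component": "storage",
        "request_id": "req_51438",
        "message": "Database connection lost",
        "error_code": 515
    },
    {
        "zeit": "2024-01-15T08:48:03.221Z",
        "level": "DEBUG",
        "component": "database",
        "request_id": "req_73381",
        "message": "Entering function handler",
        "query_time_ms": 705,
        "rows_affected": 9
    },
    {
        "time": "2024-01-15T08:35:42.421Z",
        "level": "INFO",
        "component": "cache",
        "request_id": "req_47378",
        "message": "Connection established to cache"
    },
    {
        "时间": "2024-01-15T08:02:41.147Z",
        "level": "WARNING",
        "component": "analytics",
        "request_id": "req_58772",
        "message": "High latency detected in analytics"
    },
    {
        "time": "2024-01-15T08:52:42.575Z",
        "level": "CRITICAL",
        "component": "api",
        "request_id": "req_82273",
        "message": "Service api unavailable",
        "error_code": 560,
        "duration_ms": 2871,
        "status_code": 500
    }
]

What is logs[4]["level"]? "WARNING"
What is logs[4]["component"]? "analytics"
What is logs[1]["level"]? "CRITICAL"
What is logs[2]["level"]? "DEBUG"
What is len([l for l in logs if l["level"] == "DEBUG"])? 1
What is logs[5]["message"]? "Service api unavailable"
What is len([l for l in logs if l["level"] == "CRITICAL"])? 2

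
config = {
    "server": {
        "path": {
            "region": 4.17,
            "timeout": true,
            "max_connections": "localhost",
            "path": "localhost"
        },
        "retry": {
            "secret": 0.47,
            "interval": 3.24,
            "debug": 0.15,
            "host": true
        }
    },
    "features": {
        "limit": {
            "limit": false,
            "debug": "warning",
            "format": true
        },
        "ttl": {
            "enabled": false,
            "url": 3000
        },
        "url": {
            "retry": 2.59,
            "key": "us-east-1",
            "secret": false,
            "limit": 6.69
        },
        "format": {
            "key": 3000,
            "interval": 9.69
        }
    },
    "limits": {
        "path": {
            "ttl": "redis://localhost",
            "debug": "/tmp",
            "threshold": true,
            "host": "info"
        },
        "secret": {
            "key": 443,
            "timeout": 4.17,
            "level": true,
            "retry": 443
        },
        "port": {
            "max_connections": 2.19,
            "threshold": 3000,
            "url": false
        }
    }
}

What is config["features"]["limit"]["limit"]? False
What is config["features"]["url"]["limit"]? 6.69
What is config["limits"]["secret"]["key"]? 443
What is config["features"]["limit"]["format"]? True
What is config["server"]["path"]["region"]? 4.17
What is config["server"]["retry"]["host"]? True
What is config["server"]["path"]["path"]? "localhost"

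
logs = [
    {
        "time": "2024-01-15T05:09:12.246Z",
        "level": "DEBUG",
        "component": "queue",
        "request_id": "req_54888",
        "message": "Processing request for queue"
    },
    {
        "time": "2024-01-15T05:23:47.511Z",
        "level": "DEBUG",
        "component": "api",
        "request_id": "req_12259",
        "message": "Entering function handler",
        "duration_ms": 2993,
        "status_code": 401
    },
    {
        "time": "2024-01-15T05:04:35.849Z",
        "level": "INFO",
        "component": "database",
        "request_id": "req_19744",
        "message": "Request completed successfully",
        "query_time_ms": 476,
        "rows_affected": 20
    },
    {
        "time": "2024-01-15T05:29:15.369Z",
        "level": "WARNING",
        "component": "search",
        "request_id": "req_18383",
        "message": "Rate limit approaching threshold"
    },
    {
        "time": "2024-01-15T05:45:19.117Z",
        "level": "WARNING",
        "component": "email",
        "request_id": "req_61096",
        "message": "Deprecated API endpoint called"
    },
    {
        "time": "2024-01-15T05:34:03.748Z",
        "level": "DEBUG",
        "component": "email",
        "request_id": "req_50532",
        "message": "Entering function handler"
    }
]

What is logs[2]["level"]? "INFO"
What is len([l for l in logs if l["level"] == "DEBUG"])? 3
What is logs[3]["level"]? "WARNING"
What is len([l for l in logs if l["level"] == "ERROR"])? 0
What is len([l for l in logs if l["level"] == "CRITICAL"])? 0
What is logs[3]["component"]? "search"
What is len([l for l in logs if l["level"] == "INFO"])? 1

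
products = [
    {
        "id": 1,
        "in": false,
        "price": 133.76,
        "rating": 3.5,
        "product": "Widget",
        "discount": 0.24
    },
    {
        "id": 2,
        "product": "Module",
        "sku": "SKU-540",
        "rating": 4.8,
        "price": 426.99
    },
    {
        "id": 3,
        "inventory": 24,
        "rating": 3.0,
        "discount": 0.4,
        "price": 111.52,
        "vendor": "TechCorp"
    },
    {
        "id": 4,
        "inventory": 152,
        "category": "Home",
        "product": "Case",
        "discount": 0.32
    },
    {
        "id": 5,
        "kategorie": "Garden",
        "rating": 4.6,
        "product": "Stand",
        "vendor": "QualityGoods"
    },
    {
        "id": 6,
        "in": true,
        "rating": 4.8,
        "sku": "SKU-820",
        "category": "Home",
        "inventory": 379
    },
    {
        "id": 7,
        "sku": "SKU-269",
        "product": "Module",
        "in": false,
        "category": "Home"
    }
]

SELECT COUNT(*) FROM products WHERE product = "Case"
1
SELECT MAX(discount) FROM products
0.4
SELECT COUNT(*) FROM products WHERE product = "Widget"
1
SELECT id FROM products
[1, 2, 3, 4, 5, 6, 7]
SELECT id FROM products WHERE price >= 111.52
[1, 2, 3]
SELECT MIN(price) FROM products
111.52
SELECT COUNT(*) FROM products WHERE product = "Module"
2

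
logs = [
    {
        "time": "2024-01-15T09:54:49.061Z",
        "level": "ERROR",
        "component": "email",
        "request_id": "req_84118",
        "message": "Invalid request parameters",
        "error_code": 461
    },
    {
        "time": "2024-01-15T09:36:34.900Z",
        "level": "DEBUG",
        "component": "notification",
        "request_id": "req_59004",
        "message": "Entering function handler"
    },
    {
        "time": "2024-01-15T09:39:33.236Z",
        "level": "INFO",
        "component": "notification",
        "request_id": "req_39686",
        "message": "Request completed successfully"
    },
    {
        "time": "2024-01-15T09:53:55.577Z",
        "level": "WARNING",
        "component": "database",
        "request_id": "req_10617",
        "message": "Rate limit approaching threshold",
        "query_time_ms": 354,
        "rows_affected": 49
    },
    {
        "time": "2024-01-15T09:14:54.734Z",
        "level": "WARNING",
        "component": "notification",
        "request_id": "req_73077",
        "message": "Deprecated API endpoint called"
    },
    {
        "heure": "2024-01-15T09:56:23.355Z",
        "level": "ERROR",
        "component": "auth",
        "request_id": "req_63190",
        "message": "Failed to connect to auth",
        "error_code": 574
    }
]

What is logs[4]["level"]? "WARNING"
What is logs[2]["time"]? "2024-01-15T09:39:33.236Z"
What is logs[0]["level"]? "ERROR"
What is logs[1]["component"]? "notification"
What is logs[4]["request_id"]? "req_73077"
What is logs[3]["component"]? "database"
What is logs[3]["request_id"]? "req_10617"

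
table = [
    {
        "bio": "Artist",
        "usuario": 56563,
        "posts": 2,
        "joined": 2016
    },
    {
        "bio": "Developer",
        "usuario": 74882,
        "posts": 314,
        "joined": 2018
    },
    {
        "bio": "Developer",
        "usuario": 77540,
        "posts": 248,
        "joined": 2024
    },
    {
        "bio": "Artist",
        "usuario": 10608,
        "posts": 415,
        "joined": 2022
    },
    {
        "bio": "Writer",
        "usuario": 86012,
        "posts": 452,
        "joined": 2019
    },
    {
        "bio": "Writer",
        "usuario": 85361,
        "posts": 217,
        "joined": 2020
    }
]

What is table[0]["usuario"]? 56563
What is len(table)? 6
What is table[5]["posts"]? 217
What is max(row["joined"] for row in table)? 2024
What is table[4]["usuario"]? 86012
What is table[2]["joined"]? 2024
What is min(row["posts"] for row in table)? 2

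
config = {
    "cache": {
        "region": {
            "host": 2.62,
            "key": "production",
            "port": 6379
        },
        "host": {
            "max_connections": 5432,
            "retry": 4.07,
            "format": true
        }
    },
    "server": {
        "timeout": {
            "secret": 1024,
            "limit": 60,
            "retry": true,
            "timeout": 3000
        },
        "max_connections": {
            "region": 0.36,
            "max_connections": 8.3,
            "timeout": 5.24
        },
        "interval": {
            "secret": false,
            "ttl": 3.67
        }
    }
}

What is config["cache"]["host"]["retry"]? 4.07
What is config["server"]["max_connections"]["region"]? 0.36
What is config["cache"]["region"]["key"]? "production"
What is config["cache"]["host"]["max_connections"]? 5432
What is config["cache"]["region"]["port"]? 6379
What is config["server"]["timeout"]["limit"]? 60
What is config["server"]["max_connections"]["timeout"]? 5.24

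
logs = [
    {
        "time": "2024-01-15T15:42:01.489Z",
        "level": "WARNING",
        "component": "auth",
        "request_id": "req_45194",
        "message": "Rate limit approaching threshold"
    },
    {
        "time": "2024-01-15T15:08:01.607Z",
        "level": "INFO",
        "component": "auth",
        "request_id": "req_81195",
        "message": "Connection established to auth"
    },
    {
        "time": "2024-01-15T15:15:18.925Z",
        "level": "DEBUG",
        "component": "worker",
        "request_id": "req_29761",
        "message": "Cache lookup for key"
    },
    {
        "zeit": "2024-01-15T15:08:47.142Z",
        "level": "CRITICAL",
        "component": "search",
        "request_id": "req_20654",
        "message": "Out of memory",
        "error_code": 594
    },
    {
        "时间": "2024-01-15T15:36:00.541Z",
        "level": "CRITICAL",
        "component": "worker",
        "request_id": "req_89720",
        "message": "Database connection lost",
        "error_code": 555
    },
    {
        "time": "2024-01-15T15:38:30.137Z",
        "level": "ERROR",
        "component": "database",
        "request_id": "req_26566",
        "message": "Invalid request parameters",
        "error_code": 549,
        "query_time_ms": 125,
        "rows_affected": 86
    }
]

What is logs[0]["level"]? "WARNING"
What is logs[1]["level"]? "INFO"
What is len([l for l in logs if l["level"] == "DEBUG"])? 1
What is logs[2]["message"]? "Cache lookup for key"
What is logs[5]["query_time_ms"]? 125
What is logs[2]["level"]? "DEBUG"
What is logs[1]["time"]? "2024-01-15T15:08:01.607Z"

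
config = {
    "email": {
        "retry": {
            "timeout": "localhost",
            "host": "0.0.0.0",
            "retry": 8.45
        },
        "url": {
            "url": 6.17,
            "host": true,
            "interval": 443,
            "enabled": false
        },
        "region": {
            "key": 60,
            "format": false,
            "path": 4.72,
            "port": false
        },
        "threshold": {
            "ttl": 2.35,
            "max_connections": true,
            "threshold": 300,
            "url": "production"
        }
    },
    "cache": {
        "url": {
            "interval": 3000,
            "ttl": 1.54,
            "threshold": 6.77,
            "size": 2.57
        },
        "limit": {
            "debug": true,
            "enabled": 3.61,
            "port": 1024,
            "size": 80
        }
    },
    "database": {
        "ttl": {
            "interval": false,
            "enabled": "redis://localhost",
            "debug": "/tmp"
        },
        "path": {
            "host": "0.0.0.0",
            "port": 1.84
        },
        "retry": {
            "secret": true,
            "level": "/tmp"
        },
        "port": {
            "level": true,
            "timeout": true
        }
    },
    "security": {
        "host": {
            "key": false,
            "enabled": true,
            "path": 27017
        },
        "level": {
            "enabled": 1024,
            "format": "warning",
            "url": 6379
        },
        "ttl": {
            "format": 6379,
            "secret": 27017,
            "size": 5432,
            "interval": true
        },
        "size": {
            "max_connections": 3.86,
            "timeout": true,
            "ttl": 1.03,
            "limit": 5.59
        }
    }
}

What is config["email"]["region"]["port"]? False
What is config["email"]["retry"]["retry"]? 8.45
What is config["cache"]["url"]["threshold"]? 6.77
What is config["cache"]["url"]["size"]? 2.57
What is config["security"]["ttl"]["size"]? 5432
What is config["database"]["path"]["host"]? "0.0.0.0"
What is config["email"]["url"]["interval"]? 443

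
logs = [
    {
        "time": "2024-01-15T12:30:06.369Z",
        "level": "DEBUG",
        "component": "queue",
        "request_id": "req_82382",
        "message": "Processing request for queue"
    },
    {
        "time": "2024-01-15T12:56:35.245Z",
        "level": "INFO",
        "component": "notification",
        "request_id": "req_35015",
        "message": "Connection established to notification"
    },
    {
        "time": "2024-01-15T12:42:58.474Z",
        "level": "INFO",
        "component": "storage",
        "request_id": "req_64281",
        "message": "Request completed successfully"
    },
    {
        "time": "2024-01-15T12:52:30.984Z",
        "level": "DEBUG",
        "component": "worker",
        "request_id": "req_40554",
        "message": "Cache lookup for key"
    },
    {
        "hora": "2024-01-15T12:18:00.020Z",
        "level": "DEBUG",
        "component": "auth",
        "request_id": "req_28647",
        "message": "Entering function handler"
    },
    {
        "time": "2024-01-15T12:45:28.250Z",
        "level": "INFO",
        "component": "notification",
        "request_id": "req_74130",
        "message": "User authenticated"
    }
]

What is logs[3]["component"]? "worker"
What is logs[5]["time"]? "2024-01-15T12:45:28.250Z"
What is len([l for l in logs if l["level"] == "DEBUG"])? 3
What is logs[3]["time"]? "2024-01-15T12:52:30.984Z"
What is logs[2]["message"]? "Request completed successfully"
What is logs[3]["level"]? "DEBUG"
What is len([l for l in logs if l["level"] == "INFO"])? 3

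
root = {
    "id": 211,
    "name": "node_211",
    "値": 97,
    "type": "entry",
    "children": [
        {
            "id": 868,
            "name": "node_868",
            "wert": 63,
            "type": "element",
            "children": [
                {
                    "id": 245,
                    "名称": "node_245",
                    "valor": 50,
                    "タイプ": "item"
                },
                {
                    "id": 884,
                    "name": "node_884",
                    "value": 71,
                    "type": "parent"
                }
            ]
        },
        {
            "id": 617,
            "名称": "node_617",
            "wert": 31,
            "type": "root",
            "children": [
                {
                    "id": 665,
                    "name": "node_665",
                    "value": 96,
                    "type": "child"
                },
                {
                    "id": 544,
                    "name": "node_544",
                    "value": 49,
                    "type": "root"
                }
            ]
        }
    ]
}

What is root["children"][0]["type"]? "element"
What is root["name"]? "node_211"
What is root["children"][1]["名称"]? "node_617"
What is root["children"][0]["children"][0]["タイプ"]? "item"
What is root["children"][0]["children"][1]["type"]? "parent"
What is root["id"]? 211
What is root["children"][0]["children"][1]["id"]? 884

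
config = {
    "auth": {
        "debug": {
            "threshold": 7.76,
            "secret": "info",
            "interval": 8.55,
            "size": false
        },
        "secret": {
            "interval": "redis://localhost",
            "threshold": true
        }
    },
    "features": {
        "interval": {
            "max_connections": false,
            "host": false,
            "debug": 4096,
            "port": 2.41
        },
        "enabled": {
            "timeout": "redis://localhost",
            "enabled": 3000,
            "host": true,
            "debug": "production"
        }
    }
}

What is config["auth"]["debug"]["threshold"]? 7.76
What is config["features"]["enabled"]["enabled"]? 3000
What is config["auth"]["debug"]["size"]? False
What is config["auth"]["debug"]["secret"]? "info"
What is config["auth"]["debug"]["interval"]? 8.55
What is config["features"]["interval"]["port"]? 2.41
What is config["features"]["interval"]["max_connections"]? False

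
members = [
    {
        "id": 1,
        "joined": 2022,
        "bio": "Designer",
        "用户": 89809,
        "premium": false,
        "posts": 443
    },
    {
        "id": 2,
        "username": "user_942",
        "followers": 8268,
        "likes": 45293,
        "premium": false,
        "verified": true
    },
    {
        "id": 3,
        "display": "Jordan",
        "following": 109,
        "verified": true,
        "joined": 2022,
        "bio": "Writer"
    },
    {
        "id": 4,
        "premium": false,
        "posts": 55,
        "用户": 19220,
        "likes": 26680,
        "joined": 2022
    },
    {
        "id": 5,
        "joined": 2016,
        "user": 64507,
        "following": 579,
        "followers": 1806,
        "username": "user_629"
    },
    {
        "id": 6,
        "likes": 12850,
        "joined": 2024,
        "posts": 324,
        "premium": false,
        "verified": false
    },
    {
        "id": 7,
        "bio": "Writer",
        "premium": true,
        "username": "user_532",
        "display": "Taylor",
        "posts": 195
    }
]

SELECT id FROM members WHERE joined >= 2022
[1, 3, 4, 6]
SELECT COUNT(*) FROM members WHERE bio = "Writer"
2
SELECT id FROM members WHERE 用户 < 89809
[4]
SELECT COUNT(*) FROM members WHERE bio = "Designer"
1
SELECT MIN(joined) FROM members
2016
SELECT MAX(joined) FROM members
2024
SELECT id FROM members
[1, 2, 3, 4, 5, 6, 7]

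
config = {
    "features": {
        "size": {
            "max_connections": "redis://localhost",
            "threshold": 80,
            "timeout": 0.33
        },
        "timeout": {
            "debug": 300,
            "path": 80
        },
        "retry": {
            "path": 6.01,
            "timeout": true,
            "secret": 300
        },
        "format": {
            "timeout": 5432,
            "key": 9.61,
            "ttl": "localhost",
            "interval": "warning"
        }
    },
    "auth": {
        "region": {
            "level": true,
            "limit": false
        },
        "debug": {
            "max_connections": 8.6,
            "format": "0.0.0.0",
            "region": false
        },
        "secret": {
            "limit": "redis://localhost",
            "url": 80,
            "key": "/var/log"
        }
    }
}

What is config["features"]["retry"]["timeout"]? True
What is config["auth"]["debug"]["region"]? False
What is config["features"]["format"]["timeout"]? 5432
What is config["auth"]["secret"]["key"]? "/var/log"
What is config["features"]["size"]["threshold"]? 80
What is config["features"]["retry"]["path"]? 6.01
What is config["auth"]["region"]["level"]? True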